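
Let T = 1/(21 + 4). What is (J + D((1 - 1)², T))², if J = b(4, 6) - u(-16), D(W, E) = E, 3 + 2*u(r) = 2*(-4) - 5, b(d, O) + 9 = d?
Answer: 5776/625 ≈ 9.2416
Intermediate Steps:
b(d, O) = -9 + d
u(r) = -8 (u(r) = -3/2 + (2*(-4) - 5)/2 = -3/2 + (-8 - 5)/2 = -3/2 + (½)*(-13) = -3/2 - 13/2 = -8)
T = 1/25 ≈ 0.040000
J = 3 (J = (-9 + 4) - 1*(-8) = -5 + 8 = 3)
(J + D((1 - 1)², T))² = (3 + 1/25)² = (76/25)² = 5776/625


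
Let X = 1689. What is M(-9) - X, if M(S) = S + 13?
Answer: -1685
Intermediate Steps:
M(S) = 13 + S
M(-9) - X = (13 - 9) - 1*1689 = 4 - 1689 = -1685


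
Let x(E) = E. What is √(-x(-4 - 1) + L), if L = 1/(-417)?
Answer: 2*√217257/417 ≈ 2.2355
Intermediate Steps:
L = -1/417 ≈ -0.0023981
√(-x(-4 - 1) + L) = √(-(-4 - 1) - 1/417) = √(-1*(-5) - 1/417) = √(5 - 1/417) = √(2084/417) = 2*√217257/417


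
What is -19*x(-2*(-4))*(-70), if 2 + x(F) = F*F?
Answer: 82460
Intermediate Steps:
x(F) = -2 + F² (x(F) = -2 + F*F = -2 + F²)
-19*x(-2*(-4))*(-70) = -19*(-2 + (-2*(-4))²)*(-70) = -19*(-2 + 8²)*(-70) = -19*(-2 + 64)*(-70) = -19*62*(-70) = -1178*(-70) = 82460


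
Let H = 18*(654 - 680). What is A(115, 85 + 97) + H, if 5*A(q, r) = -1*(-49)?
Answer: -2291/5 ≈ -458.20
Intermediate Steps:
A(q, r) = 49/5 (A(q, r) = (-1*(-49))/5 = (⅕)*49 = 49/5)
H = -468 (H = 18*(-26) = -468)
A(115, 85 + 97) + H = 49/5 - 468 = -2291/5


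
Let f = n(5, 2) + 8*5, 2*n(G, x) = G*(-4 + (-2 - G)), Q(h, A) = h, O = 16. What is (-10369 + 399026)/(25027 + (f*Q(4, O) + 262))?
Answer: 388657/25339 ≈ 15.338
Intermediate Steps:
n(G, x) = G*(-6 - G)/2 (n(G, x) = (G*(-4 + (-2 - G)))/2 = (G*(-6 - G))/2 = G*(-6 - G)/2)
f = 25/2 (f = -1/2*5*(6 + 5) + 8*5 = -1/2*5*11 + 40 = -55/2 + 40 = 25/2 ≈ 12.500)
(-10369 + 399026)/(25027 + (f*Q(4, O) + 262)) = (-10369 + 399026)/(25027 + ((25/2)*4 + 262)) = 388657/(25027 + (50 + 262)) = 388657/(25027 + 312) = 388657/25339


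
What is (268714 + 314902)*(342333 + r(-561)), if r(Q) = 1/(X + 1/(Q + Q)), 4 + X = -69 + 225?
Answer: 34072959918334656/170543 ≈ 1.9979e+11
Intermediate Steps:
X = 152 (X = -4 + (-69 + 225) = -4 + 156 = 152)
r(Q) = 1/(152 + 1/(2*Q)) (r(Q) = 1/(152 + 1/(Q + Q)) = 1/(152 + 1/(2*Q)))
(268714 + 314902)*(342333 + r(-561)) = (268714 + 314902)*(342333 + 2*(-561)/(1 + 304*(-561))) = 583616*(342333 + 2*(-561)/(1 - 170544)) = 583616*(342333 + 2*(-561)/(-170543)) = 583616*(342333 + 2*(-561)*(-1/170543)) = 583616*(342333 + 1122/170543) = 583616*(58382497941/170543) = 34072959918334656/170543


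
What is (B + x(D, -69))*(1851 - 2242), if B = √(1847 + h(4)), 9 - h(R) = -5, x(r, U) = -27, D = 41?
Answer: 10557 - 391*√1861 ≈ -6310.5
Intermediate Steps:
h(R) = 14 (h(R) = 9 - 1*(-5) = 9 + 5 = 14)
B = √1861 (B = √(1847 + 14) = √1861 ≈ 43.139)
(B + x(D, -69))*(1851 - 2242) = (√1861 - 27)*(1851 - 2242) = (-27 + √1861)*(-391) = 10557 - 391*√1861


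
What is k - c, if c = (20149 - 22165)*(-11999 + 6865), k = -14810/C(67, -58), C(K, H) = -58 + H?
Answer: -600300947/58 ≈ -1.0350e+7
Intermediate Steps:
k = 7405/58 (k = -14810/(-58 - 58) = -14810/(-116) = -14810*(-1/116) = 7405/58 ≈ 127.67)
c = 10350144 (c = -2016*(-5134) = 10350144)
k - c = 7405/58 - 1*10350144 = 7405/58 - 10350144 = -600300947/58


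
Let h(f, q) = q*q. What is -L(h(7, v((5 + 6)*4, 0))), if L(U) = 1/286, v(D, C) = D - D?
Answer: -1/286 ≈ -0.0034965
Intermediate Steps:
v(D, C) = 0
h(f, q) = q²
L(U) = 1/286
-L(h(7, v((5 + 6)*4, 0))) = -1*1/286 = -1/286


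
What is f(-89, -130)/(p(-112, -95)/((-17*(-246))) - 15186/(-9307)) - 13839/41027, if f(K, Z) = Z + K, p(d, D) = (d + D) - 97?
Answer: -610713208677/4337034502 ≈ -140.81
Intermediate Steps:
p(d, D) = -97 + D + d (p(d, D) = (D + d) - 97 = -97 + D + d)
f(K, Z) = K + Z
f(-89, -130)/(p(-112, -95)/((-17*(-246))) - 15186/(-9307)) - 13839/41027 = (-89 - 130)/((-97 - 95 - 112)/((-17*(-246))) - 15186/(-9307)) - 13839/41027 = -219/(-304/4182 - 15186*(-1/9307)) - 13839*1/41027 = -219/(-304*1/4182 + 15186/9307) - 1977/5861 = -219/(-152/2091 + 15186/9307) - 1977/5861 = -219/739982/474657 - 1977/5861 = -219*474657/739982 - 1977/5861 = -103949883/739982 - 1977/5861 = -610713208677/4337034502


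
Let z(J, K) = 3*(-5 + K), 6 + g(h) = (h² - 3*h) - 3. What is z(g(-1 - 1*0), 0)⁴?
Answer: 50625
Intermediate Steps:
g(h) = -9 + h² - 3*h (g(h) = -6 + ((h² - 3*h) - 3) = -6 + (-3 + h² - 3*h) = -9 + h² - 3*h)
z(J, K) = -15 + 3*K
z(g(-1 - 1*0), 0)⁴ = (-15 + 3*0)⁴ = (-15 + 0)⁴ = (-15)⁴ = 50625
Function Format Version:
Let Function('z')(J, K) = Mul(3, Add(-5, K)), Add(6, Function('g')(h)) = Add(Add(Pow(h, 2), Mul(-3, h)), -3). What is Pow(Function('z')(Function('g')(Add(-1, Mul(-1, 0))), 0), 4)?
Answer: 50625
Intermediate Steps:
Function('g')(h) = Add(-9, Pow(h, 2), Mul(-3, h)) (Function('g')(h) = Add(-6, Add(Add(Pow(h, 2), Mul(-3, h)), -3)) = Add(-6, Add(-3, Pow(h, 2), Mul(-3, h))) = Add(-9, Pow(h, 2), Mul(-3, h)))
Function('z')(J, K) = Add(-15, Mul(3, K))
Pow(Function('z')(Function('g')(Add(-1, Mul(-1, 0))), 0), 4) = Pow(Add(-15, Mul(3, 0)), 4) = Pow(Add(-15, 0), 4) = Pow(-15, 4) = 50625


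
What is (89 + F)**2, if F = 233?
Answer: 103684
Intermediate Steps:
(89 + F)**2 = (89 + 233)**2 = 322**2 = 103684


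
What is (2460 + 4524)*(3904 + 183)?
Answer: 28543608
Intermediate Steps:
(2460 + 4524)*(3904 + 183) = 6984*4087 = 28543608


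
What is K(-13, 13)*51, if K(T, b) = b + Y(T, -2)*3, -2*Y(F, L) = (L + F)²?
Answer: -33099/2 ≈ -16550.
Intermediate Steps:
Y(F, L) = -(F + L)²/2 (Y(F, L) = -(L + F)²/2 = -(F + L)²/2)
K(T, b) = b - 3*(-2 + T)²/2 (K(T, b) = b - (T - 2)²/2*3 = b - (-2 + T)²/2*3 = b - 3*(-2 + T)²/2)
K(-13, 13)*51 = (13 - 3*(-2 - 13)²/2)*51 = (13 - 3/2*(-15)²)*51 = (13 - 3/2*225)*51 = (13 - 675/2)*51 = -649/2*51 = -33099/2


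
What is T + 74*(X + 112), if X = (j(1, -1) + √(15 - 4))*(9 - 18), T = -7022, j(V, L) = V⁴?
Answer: 600 - 666*√11 ≈ -1608.9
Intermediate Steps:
X = -9 - 9*√11 (X = (1⁴ + √(15 - 4))*(9 - 18) = (1 + √11)*(-9) = -9 - 9*√11 ≈ -38.850)
T + 74*(X + 112) = -7022 + 74*((-9 - 9*√11) + 112) = -7022 + 74*(103 - 9*√11) = -7022 + (7622 - 666*√11) = 600 - 666*√11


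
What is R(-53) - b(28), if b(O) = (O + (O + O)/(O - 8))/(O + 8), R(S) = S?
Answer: -4847/90 ≈ -53.856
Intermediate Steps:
b(O) = (O + 2*O/(-8 + O))/(8 + O) (b(O) = (O + (2*O)/(-8 + O))/(8 + O) = (O + 2*O/(-8 + O))/(8 + O))
R(-53) - b(28) = -53 - 28*(-6 + 28)/(-64 + 28²) = -53 - 28*22/(-64 + 784) = -53 - 28*22/720 = -53 - 1*77/90 = -53 - 77/90 = -4847/90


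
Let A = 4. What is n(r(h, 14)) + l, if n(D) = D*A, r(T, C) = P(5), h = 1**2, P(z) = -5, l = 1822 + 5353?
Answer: 7155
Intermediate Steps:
l = 7175
h = 1
r(T, C) = -5
n(D) = 4*D (n(D) = D*4 = 4*D)
n(r(h, 14)) + l = 4*(-5) + 7175 = -20 + 7175 = 7155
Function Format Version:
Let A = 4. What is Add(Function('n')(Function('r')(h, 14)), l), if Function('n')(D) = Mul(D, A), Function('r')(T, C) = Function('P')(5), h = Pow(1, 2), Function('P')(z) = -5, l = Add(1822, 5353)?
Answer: 7155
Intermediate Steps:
l = 7175
h = 1
Function('r')(T, C) = -5
Function('n')(D) = Mul(4, D) (Function('n')(D) = Mul(D, 4) = Mul(4, D))
Add(Function('n')(Function('r')(h, 14)), l) = Add(Mul(4, -5), 7175) = Add(-20, 7175) = 7155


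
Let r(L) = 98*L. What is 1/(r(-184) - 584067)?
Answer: -1/602099 ≈ -1.6609e-6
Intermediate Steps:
1/(r(-184) - 584067) = 1/(98*(-184) - 584067) = 1/(-18032 - 584067) = 1/(-602099) = -1/602099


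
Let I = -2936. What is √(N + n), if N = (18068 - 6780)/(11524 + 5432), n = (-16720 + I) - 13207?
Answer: I*√65611917885/1413 ≈ 181.28*I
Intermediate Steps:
n = -32863 (n = (-16720 - 2936) - 13207 = -19656 - 13207 = -32863)
N = 2822/4239 (N = 11288/16956 = 11288*(1/16956) = 2822/4239 ≈ 0.66572)
√(N + n) = √(2822/4239 - 32863) = √(-139303435/4239) = I*√65611917885/1413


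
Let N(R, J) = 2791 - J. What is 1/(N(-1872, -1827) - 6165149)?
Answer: -1/6160531 ≈ -1.6232e-7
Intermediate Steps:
1/(N(-1872, -1827) - 6165149) = 1/((2791 - 1*(-1827)) - 6165149) = 1/((2791 + 1827) - 6165149) = 1/(4618 - 6165149) = 1/(-6160531) = -1/6160531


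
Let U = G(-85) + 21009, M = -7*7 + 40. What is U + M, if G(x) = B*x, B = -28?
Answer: 23380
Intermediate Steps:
M = -9 (M = -49 + 40 = -9)
G(x) = -28*x
U = 23389 (U = -28*(-85) + 21009 = 2380 + 21009 = 23389)
U + M = 23389 - 9 = 23380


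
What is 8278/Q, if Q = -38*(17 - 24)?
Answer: 4139/133 ≈ 31.120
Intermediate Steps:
Q = 266 (Q = -38*(-7) = 266)
8278/Q = 8278/266 = 8278*(1/266) = 4139/133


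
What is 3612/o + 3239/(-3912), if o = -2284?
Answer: -5382005/2233752 ≈ -2.4094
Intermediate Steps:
3612/o + 3239/(-3912) = 3612/(-2284) + 3239/(-3912) = 3612*(-1/2284) + 3239*(-1/3912) = -903/571 - 3239/3912 = -5382005/2233752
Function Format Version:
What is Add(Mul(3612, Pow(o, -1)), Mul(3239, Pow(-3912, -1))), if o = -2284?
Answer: Rational(-5382005, 2233752) ≈ -2.4094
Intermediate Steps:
Add(Mul(3612, Pow(o, -1)), Mul(3239, Pow(-3912, -1))) = Add(Mul(3612, Pow(-2284, -1)), Mul(3239, Pow(-3912, -1))) = Add(Mul(3612, Rational(-1, 2284)), Mul(3239, Rational(-1, 3912))) = Add(Rational(-903, 571), Rational(-3239, 3912)) = Rational(-5382005, 2233752)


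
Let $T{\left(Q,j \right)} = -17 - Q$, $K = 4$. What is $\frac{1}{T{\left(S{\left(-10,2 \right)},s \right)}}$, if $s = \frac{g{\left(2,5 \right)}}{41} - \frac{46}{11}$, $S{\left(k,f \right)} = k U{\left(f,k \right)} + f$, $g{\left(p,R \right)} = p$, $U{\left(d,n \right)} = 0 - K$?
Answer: $- \frac{1}{59} \approx -0.016949$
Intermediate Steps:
$U{\left(d,n \right)} = -4$ ($U{\left(d,n \right)} = 0 - 4 = -4$)
$S{\left(k,f \right)} = f - 4 k$ ($S{\left(k,f \right)} = k \left(-4\right) + f = - 4 k + f = f - 4 k$)
$s = - \frac{1864}{451}$ ($s = \frac{2}{41} - \frac{46}{11} = - \frac{1864}{451} \approx -4.133$)
$\frac{1}{T{\left(S{\left(-10,2 \right)},s \right)}} = \frac{1}{-17 - \left(2 - -40\right)} = \frac{1}{-17 - \left(2 + 40\right)} = \frac{1}{-17 - 42} = \frac{1}{-59} = - \frac{1}{59}$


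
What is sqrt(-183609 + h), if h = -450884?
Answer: I*sqrt(634493) ≈ 796.55*I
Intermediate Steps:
sqrt(-183609 + h) = sqrt(-183609 - 450884) = sqrt(-634493) = I*sqrt(634493)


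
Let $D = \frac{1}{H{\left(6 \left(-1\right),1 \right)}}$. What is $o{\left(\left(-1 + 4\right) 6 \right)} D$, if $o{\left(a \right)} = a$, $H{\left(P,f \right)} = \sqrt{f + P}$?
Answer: $- \frac{18 i \sqrt{5}}{5} \approx - 8.0499 i$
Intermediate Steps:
$H{\left(P,f \right)} = \sqrt{P + f}$
$D = - \frac{i \sqrt{5}}{5}$ ($D = \frac{1}{\sqrt{6 \left(-1\right) + 1}} = \frac{1}{\sqrt{-6 + 1}} = \frac{1}{\sqrt{-5}} = \frac{1}{i \sqrt{5}} = - \frac{i \sqrt{5}}{5} \approx - 0.44721 i$)
$o{\left(\left(-1 + 4\right) 6 \right)} D = \left(-1 + 4\right) 6 \left(- \frac{i \sqrt{5}}{5}\right) = 3 \cdot 6 \left(- \frac{i \sqrt{5}}{5}\right) = 18 \left(- \frac{i \sqrt{5}}{5}\right) = - \frac{18 i \sqrt{5}}{5}$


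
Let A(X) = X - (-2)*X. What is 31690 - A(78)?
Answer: 31456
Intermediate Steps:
A(X) = 3*X (A(X) = X + 2*X = 3*X)
31690 - A(78) = 31690 - 3*78 = 31690 - 1*234 = 31690 - 234 = 31456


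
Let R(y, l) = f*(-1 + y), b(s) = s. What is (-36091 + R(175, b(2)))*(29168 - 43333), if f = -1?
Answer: 513693725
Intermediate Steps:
R(y, l) = 1 - y (R(y, l) = -(-1 + y) = 1 - y)
(-36091 + R(175, b(2)))*(29168 - 43333) = (-36091 + (1 - 1*175))*(29168 - 43333) = (-36091 + (1 - 175))*(-14165) = (-36091 - 174)*(-14165) = -36265*(-14165) = 513693725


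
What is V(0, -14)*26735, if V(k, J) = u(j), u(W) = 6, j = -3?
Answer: 160410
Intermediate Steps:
V(k, J) = 6
V(0, -14)*26735 = 6*26735 = 160410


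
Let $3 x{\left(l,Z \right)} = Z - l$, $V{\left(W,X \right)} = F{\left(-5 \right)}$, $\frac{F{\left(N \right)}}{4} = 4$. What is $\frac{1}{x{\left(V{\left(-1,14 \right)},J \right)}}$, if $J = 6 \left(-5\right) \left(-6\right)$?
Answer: $\frac{3}{164} \approx 0.018293$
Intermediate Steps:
$F{\left(N \right)} = 16$ ($F{\left(N \right)} = 4 \cdot 4 = 16$)
$V{\left(W,X \right)} = 16$
$J = 180$ ($J = \left(-30\right) \left(-6\right) = 180$)
$x{\left(l,Z \right)} = - \frac{l}{3} + \frac{Z}{3}$ ($x{\left(l,Z \right)} = \frac{Z - l}{3} = - \frac{l}{3} + \frac{Z}{3}$)
$\frac{1}{x{\left(V{\left(-1,14 \right)},J \right)}} = \frac{1}{\left(- \frac{1}{3}\right) 16 + \frac{1}{3} \cdot 180} = \frac{1}{- \frac{16}{3} + 60} = \frac{1}{\frac{164}{3}} = \frac{3}{164}$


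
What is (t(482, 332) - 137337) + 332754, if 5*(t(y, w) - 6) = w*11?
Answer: 980767/5 ≈ 1.9615e+5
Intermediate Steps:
t(y, w) = 6 + 11*w/5 (t(y, w) = 6 + (w*11)/5 = 6 + (11*w)/5 = 6 + 11*w/5)
(t(482, 332) - 137337) + 332754 = ((6 + (11/5)*332) - 137337) + 332754 = ((6 + 3652/5) - 137337) + 332754 = (3682/5 - 137337) + 332754 = -683003/5 + 332754 = 980767/5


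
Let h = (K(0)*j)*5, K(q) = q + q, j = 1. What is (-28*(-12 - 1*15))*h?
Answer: 0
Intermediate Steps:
K(q) = 2*q
h = 0 (h = ((2*0)*1)*5 = (0*1)*5 = 0*5 = 0)
(-28*(-12 - 1*15))*h = -28*(-12 - 1*15)*0 = -28*(-12 - 15)*0 = -28*(-27)*0 = 756*0 = 0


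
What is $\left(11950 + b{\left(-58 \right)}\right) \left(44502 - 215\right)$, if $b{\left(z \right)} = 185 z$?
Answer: $54030140$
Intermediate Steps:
$\left(11950 + b{\left(-58 \right)}\right) \left(44502 - 215\right) = \left(11950 + 185 \left(-58\right)\right) \left(44502 - 215\right) = \left(11950 - 10730\right) 44287 = 1220 \cdot 44287 = 54030140$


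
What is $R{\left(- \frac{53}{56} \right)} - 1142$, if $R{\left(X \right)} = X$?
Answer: $- \frac{64005}{56} \approx -1142.9$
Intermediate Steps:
$R{\left(- \frac{53}{56} \right)} - 1142 = - \frac{53}{56} - 1142 = - \frac{64005}{56}$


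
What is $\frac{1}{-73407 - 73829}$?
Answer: $- \frac{1}{147236} \approx -6.7918 \cdot 10^{-6}$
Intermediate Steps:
$\frac{1}{-73407 - 73829} = \frac{1}{-147236} = - \frac{1}{147236}$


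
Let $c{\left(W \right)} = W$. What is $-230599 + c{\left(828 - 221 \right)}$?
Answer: $-229992$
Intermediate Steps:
$-230599 + c{\left(828 - 221 \right)} = -230599 + \left(828 - 221\right) = -230599 + 607 = -229992$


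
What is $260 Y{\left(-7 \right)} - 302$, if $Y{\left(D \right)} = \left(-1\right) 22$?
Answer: $-6022$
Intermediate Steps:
$Y{\left(D \right)} = -22$
$260 Y{\left(-7 \right)} - 302 = 260 \left(-22\right) - 302 = -5720 - 302 = -6022$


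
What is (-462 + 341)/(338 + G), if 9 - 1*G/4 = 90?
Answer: -121/14 ≈ -8.6429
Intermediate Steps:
G = -324 (G = 36 - 4*90 = 36 - 360 = -324)
(-462 + 341)/(338 + G) = (-462 + 341)/(338 - 324) = -121/14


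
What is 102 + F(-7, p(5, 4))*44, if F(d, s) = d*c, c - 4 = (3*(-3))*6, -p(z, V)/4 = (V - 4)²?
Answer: 15502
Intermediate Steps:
p(z, V) = -4*(-4 + V)² (p(z, V) = -4*(V - 4)² = -4*(-4 + V)²)
c = -50 (c = 4 + (3*(-3))*6 = 4 - 9*6 = 4 - 54 = -50)
F(d, s) = -50*d (F(d, s) = d*(-50) = -50*d)
102 + F(-7, p(5, 4))*44 = 102 - 50*(-7)*44 = 102 + 350*44 = 102 + 15400 = 15502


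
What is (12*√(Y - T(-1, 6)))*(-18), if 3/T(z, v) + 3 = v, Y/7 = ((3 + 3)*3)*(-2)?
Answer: -216*I*√253 ≈ -3435.7*I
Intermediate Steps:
Y = -252 (Y = 7*(((3 + 3)*3)*(-2)) = 7*((6*3)*(-2)) = 7*(18*(-2)) = 7*(-36) = -252)
T(z, v) = 3/(-3 + v)
(12*√(Y - T(-1, 6)))*(-18) = (12*√(-252 - 3/(-3 + 6)))*(-18) = (12*√(-252 - 3/3))*(-18) = (12*√(-252 - 1*1))*(-18) = (12*√(-252 - 1))*(-18) = (12*√(-253))*(-18) = (12*(I*√253))*(-18) = (12*I*√253)*(-18) = -216*I*√253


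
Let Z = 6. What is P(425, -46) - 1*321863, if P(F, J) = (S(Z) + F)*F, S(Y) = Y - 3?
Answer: -139963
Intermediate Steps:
S(Y) = -3 + Y
P(F, J) = F*(3 + F) (P(F, J) = ((-3 + 6) + F)*F = (3 + F)*F = F*(3 + F))
P(425, -46) - 1*321863 = 425*(3 + 425) - 1*321863 = 425*428 - 321863 = 181900 - 321863 = -139963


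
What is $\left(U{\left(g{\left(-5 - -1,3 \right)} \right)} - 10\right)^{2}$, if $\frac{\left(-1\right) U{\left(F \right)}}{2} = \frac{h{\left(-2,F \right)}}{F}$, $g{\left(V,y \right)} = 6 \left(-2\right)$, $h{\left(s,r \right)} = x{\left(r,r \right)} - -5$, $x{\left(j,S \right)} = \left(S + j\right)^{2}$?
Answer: $\frac{271441}{36} \approx 7540.0$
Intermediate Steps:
$h{\left(s,r \right)} = 5 + 4 r^{2}$ ($h{\left(s,r \right)} = \left(r + r\right)^{2} - -5 = \left(2 r\right)^{2} + 5 = 4 r^{2} + 5 = 5 + 4 r^{2}$)
$g{\left(V,y \right)} = -12$
$U{\left(F \right)} = - \frac{2 \left(5 + 4 F^{2}\right)}{F}$ ($U{\left(F \right)} = - 2 \frac{5 + 4 F^{2}}{F} = - \frac{2 \left(5 + 4 F^{2}\right)}{F}$)
$\left(U{\left(g{\left(-5 - -1,3 \right)} \right)} - 10\right)^{2} = \left(\left(- \frac{10}{-12} - -96\right) - 10\right)^{2} = \left(\left(\left(-10\right) \left(- \frac{1}{12}\right) + 96\right) - 10\right)^{2} = \left(\left(\frac{5}{6} + 96\right) - 10\right)^{2} = \left(\frac{581}{6} - 10\right)^{2} = \left(\frac{521}{6}\right)^{2} = \frac{271441}{36}$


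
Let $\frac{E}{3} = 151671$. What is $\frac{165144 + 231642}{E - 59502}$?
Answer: $\frac{132262}{131837} \approx 1.0032$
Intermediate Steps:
$E = 455013$ ($E = 3 \cdot 151671 = 455013$)
$\frac{165144 + 231642}{E - 59502} = \frac{165144 + 231642}{455013 - 59502} = \frac{396786}{395511} = 396786 \cdot \frac{1}{395511} = \frac{132262}{131837}$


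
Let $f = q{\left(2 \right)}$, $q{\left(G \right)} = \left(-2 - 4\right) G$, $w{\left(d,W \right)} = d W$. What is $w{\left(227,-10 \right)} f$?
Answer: $27240$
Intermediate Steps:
$w{\left(d,W \right)} = W d$
$q{\left(G \right)} = - 6 G$
$f = -12$ ($f = \left(-6\right) 2 = -12$)
$w{\left(227,-10 \right)} f = \left(-10\right) 227 \left(-12\right) = \left(-2270\right) \left(-12\right) = 27240$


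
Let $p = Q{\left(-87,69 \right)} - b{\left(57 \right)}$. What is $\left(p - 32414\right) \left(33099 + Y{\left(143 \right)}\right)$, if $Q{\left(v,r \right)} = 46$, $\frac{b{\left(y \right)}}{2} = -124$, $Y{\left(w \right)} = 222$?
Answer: $-1070270520$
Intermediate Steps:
$b{\left(y \right)} = -248$ ($b{\left(y \right)} = 2 \left(-124\right) = -248$)
$p = 294$ ($p = 46 - -248 = 46 + 248 = 294$)
$\left(p - 32414\right) \left(33099 + Y{\left(143 \right)}\right) = \left(294 - 32414\right) \left(33099 + 222\right) = \left(-32120\right) 33321 = -1070270520$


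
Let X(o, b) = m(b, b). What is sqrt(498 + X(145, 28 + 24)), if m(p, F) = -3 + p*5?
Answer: sqrt(755) ≈ 27.477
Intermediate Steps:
m(p, F) = -3 + 5*p
X(o, b) = -3 + 5*b
sqrt(498 + X(145, 28 + 24)) = sqrt(498 + (-3 + 5*(28 + 24))) = sqrt(498 + (-3 + 5*52)) = sqrt(498 + (-3 + 260)) = sqrt(498 + 257) = sqrt(755)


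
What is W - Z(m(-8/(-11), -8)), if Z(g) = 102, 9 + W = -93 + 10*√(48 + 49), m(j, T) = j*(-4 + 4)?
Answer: -204 + 10*√97 ≈ -105.51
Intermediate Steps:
m(j, T) = 0 (m(j, T) = j*0 = 0)
W = -102 + 10*√97 (W = -9 + (-93 + 10*√(48 + 49)) = -9 + (-93 + 10*√97) = -102 + 10*√97 ≈ -3.5114)
W - Z(m(-8/(-11), -8)) = (-102 + 10*√97) - 1*102 = (-102 + 10*√97) - 102 = -204 + 10*√97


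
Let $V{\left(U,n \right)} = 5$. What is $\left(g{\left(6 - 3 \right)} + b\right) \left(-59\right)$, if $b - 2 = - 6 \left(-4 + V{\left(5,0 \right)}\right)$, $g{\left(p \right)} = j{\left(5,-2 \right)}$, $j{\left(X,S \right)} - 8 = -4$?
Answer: $0$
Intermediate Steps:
$j{\left(X,S \right)} = 4$ ($j{\left(X,S \right)} = 8 - 4 = 4$)
$g{\left(p \right)} = 4$
$b = -4$ ($b = 2 - 6 \left(-4 + 5\right) = 2 - 6 = -4$)
$\left(g{\left(6 - 3 \right)} + b\right) \left(-59\right) = \left(4 - 4\right) \left(-59\right) = 0 \left(-59\right) = 0$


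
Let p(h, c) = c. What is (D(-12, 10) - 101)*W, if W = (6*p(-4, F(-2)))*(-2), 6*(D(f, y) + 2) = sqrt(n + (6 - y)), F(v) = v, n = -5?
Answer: -2472 + 12*I ≈ -2472.0 + 12.0*I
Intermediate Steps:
D(f, y) = -2 + sqrt(1 - y)/6 (D(f, y) = -2 + sqrt(-5 + (6 - y))/6 = -2 + sqrt(1 - y)/6)
W = 24 (W = (6*(-2))*(-2) = -12*(-2) = 24)
(D(-12, 10) - 101)*W = ((-2 + sqrt(1 - 1*10)/6) - 101)*24 = ((-2 + sqrt(1 - 10)/6) - 101)*24 = ((-2 + sqrt(-9)/6) - 101)*24 = ((-2 + (3*I)/6) - 101)*24 = ((-2 + I/2) - 101)*24 = (-103 + I/2)*24 = -2472 + 12*I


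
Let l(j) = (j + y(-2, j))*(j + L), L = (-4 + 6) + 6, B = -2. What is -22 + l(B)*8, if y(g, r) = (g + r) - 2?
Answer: -406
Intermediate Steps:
y(g, r) = -2 + g + r
L = 8 (L = 2 + 6 = 8)
l(j) = (-4 + 2*j)*(8 + j) (l(j) = (j + (-2 - 2 + j))*(j + 8) = (j + (-4 + j))*(8 + j) = (-4 + 2*j)*(8 + j))
-22 + l(B)*8 = -22 + (-32 + 2*(-2)² + 12*(-2))*8 = -22 + (-32 + 2*4 - 24)*8 = -22 + (-32 + 8 - 24)*8 = -22 - 48*8 = -22 - 384 = -406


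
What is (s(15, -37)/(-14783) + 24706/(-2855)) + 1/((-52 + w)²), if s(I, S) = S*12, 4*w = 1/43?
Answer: -29107365152762762/3375476983465785 ≈ -8.6232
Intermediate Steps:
w = 1/172 (w = (¼)/43 = (¼)*(1/43) = 1/172 ≈ 0.0058140)
s(I, S) = 12*S
(s(15, -37)/(-14783) + 24706/(-2855)) + 1/((-52 + w)²) = ((12*(-37))/(-14783) + 24706/(-2855)) + 1/((-52 + 1/172)²) = (-444*(-1/14783) + 24706*(-1/2855)) + 1/((-8943/172)²) = (444/14783 - 24706/2855) + 1/(79977249/29584) = -363961178/42205465 + 29584/79977249 = -29107365152762762/3375476983465785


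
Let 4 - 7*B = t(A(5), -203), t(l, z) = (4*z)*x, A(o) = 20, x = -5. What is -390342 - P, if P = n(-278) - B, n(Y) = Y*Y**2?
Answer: 147658214/7 ≈ 2.1094e+7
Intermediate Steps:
n(Y) = Y**3
t(l, z) = -20*z (t(l, z) = (4*z)*(-5) = -20*z)
B = -4056/7 (B = 4/7 - (-20)*(-203)/7 = 4/7 - 1/7*4060 = 4/7 - 580 = -4056/7 ≈ -579.43)
P = -150390608/7 (P = (-278)**3 - 1*(-4056/7) = -21484952 + 4056/7 = -150390608/7 ≈ -2.1484e+7)
-390342 - P = -390342 - 1*(-150390608/7) = -390342 + 150390608/7 = 147658214/7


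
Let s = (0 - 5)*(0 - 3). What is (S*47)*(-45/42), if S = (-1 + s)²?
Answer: -9870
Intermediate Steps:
s = 15 (s = -5*(-3) = 15)
S = 196 (S = (-1 + 15)² = 14² = 196)
(S*47)*(-45/42) = (196*47)*(-45/42) = 9212*(-45*1/42) = 9212*(-15/14) = -9870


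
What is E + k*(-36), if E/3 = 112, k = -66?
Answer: 2712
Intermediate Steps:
E = 336 (E = 3*112 = 336)
E + k*(-36) = 336 - 66*(-36) = 336 + 2376 = 2712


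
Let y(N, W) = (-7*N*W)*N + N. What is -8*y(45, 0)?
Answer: -360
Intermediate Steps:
y(N, W) = N - 7*W*N**2 (y(N, W) = (-7*N*W)*N + N = -7*W*N**2 + N = N - 7*W*N**2)
-8*y(45, 0) = -360*(1 - 7*45*0) = -360*(1 + 0) = -360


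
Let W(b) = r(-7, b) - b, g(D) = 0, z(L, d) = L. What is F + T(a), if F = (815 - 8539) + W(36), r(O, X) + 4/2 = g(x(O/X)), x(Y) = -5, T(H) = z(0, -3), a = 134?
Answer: -7762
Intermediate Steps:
T(H) = 0
r(O, X) = -2 (r(O, X) = -2 + 0 = -2)
W(b) = -2 - b
F = -7762 (F = (815 - 8539) + (-2 - 1*36) = -7724 + (-2 - 36) = -7724 - 38 = -7762)
F + T(a) = -7762 + 0 = -7762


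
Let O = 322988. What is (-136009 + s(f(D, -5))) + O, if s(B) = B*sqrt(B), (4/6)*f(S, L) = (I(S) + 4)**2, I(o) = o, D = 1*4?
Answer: 186979 + 384*sqrt(6) ≈ 1.8792e+5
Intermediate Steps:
D = 4
f(S, L) = 3*(4 + S)**2/2 (f(S, L) = 3*(S + 4)**2/2 = 3*(4 + S)**2/2)
s(B) = B**(3/2)
(-136009 + s(f(D, -5))) + O = (-136009 + (3*(4 + 4)**2/2)**(3/2)) + 322988 = (-136009 + ((3/2)*8**2)**(3/2)) + 322988 = (-136009 + ((3/2)*64)**(3/2)) + 322988 = (-136009 + 96**(3/2)) + 322988 = (-136009 + 384*sqrt(6)) + 322988 = 186979 + 384*sqrt(6)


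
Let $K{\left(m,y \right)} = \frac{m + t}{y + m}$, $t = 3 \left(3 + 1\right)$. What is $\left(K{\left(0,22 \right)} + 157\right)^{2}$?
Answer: $\frac{3003289}{121} \approx 24821.0$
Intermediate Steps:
$t = 12$ ($t = 3 \cdot 4 = 12$)
$K{\left(m,y \right)} = \frac{12 + m}{m + y}$ ($K{\left(m,y \right)} = \frac{m + 12}{y + m} = \frac{12 + m}{m + y}$)
$\left(K{\left(0,22 \right)} + 157\right)^{2} = \left(\frac{12 + 0}{0 + 22} + 157\right)^{2} = \left(\frac{1}{22} \cdot 12 + 157\right)^{2} = \left(\frac{6}{11} + 157\right)^{2} = \left(\frac{1733}{11}\right)^{2} = \frac{3003289}{121}$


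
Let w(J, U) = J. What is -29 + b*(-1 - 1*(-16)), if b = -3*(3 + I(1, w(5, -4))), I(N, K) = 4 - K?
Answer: -119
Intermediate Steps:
b = -6 (b = -3*(3 + (4 - 1*5)) = -3*(3 + (4 - 5)) = -3*(3 - 1) = -3*2 = -6)
-29 + b*(-1 - 1*(-16)) = -29 - 6*(-1 - 1*(-16)) = -29 - 6*(-1 + 16) = -29 - 6*15 = -29 - 90 = -119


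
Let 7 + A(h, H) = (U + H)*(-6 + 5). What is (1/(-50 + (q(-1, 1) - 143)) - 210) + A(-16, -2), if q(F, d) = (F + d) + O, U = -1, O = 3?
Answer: -40661/190 ≈ -214.01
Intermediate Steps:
A(h, H) = -6 - H (A(h, H) = -7 + (-1 + H)*(-6 + 5) = -7 + (-1 + H)*(-1) = -7 + (1 - H) = -6 - H)
q(F, d) = 3 + F + d (q(F, d) = (F + d) + 3 = 3 + F + d)
(1/(-50 + (q(-1, 1) - 143)) - 210) + A(-16, -2) = (1/(-50 + ((3 - 1 + 1) - 143)) - 210) + (-6 - 1*(-2)) = (1/(-50 + (3 - 143)) - 210) + (-6 + 2) = (1/(-50 - 140) - 210) - 4 = (1/(-190) - 210) - 4 = (-1/190 - 210) - 4 = -39901/190 - 4 = -40661/190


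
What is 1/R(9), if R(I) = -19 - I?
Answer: -1/28 ≈ -0.035714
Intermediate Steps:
1/R(9) = 1/(-19 - 1*9) = 1/(-19 - 9) = 1/(-28) = -1/28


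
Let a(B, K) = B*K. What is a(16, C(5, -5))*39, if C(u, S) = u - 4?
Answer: 624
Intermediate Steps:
C(u, S) = -4 + u
a(16, C(5, -5))*39 = (16*(-4 + 5))*39 = (16*1)*39 = 16*39 = 624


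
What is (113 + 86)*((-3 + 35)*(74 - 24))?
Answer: 318400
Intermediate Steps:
(113 + 86)*((-3 + 35)*(74 - 24)) = 199*(32*50) = 199*1600 = 318400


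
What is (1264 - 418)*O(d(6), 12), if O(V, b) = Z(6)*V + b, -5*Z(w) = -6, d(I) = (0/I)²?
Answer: 10152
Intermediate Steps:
d(I) = 0 (d(I) = 0² = 0)
Z(w) = 6/5 (Z(w) = -⅕*(-6) = 6/5)
O(V, b) = b + 6*V/5 (O(V, b) = 6*V/5 + b = b + 6*V/5)
(1264 - 418)*O(d(6), 12) = (1264 - 418)*(12 + (6/5)*0) = 846*(12 + 0) = 846*12 = 10152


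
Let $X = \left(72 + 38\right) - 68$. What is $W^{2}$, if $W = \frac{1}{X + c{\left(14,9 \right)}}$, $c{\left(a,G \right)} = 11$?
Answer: $\frac{1}{2809} \approx 0.000356$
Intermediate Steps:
$X = 42$ ($X = 110 - 68 = 42$)
$W = \frac{1}{53}$ ($W = \frac{1}{42 + 11} = \frac{1}{53} \approx 0.018868$)
$W^{2} = \left(\frac{1}{53}\right)^{2} = \frac{1}{2809}$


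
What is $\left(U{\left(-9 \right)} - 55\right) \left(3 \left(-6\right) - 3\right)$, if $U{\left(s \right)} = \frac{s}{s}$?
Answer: $1134$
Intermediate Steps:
$U{\left(s \right)} = 1$
$\left(U{\left(-9 \right)} - 55\right) \left(3 \left(-6\right) - 3\right) = \left(1 - 55\right) \left(3 \left(-6\right) - 3\right) = \left(1 - 55\right) \left(-18 - 3\right) = \left(1 - 55\right) \left(-21\right) = \left(-54\right) \left(-21\right) = 1134$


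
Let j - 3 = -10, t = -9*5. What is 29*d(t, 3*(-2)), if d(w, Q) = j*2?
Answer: -406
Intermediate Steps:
t = -45
j = -7 (j = 3 - 10 = -7)
d(w, Q) = -14 (d(w, Q) = -7*2 = -14)
29*d(t, 3*(-2)) = 29*(-14) = -406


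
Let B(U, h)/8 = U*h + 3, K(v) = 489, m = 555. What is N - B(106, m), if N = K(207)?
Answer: -470175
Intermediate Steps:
N = 489
B(U, h) = 24 + 8*U*h (B(U, h) = 8*(U*h + 3) = 8*(3 + U*h) = 24 + 8*U*h)
N - B(106, m) = 489 - (24 + 8*106*555) = 489 - (24 + 470640) = 489 - 1*470664 = 489 - 470664 = -470175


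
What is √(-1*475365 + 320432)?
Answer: I*√154933 ≈ 393.62*I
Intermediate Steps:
√(-1*475365 + 320432) = √(-475365 + 320432) = √(-154933) = I*√154933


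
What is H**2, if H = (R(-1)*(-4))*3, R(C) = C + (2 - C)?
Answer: 576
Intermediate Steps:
R(C) = 2
H = -24 (H = (2*(-4))*3 = -8*3 = -24)
H**2 = (-24)**2 = 576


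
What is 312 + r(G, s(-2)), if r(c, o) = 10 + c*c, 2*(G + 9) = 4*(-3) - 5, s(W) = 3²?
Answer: 2513/4 ≈ 628.25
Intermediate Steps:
s(W) = 9
G = -35/2 (G = -9 + (4*(-3) - 5)/2 = -9 + (-12 - 5)/2 = -9 + (½)*(-17) = -9 - 17/2 = -35/2 ≈ -17.500)
r(c, o) = 10 + c²
312 + r(G, s(-2)) = 312 + (10 + (-35/2)²) = 312 + (10 + 1225/4) = 312 + 1265/4 = 2513/4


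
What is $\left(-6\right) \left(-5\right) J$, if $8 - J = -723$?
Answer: $21930$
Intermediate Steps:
$J = 731$ ($J = 8 - -723 = 8 + 723 = 731$)
$\left(-6\right) \left(-5\right) J = \left(-6\right) \left(-5\right) 731 = 30 \cdot 731 = 21930$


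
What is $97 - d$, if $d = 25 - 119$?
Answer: $191$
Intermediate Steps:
$d = -94$ ($d = 25 - 119 = -94$)
$97 - d = 97 - -94 = 97 + 94 = 191$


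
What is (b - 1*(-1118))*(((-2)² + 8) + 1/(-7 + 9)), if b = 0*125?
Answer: 13975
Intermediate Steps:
b = 0
(b - 1*(-1118))*(((-2)² + 8) + 1/(-7 + 9)) = (0 - 1*(-1118))*(((-2)² + 8) + 1/(-7 + 9)) = (0 + 1118)*((4 + 8) + 1/2) = 1118*(12 + ½) = 1118*(25/2) = 13975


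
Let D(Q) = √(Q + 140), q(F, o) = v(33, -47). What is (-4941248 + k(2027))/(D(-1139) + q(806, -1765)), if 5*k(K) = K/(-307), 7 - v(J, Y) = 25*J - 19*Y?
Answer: 12977623096677/4495278200 + 22754453121*I*√111/4495278200 ≈ 2886.9 + 53.33*I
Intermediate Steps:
v(J, Y) = 7 - 25*J + 19*Y (v(J, Y) = 7 - (25*J - 19*Y) = 7 - (-19*Y + 25*J) = 7 + (-25*J + 19*Y) = 7 - 25*J + 19*Y)
q(F, o) = -1711 (q(F, o) = 7 - 25*33 + 19*(-47) = 7 - 825 - 893 = -1711)
D(Q) = √(140 + Q)
k(K) = -K/1535 (k(K) = (K/(-307))/5 = (K*(-1/307))/5 = (-K/307)/5 = -K/1535)
(-4941248 + k(2027))/(D(-1139) + q(806, -1765)) = (-4941248 - 1/1535*2027)/(√(140 - 1139) - 1711) = (-4941248 - 2027/1535)/(√(-999) - 1711) = -7584817707/(1535*(3*I*√111 - 1711)) = -7584817707/(1535*(-1711 + 3*I*√111))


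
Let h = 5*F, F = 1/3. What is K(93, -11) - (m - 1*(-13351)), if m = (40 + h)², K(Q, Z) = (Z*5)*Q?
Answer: -181819/9 ≈ -20202.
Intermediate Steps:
F = ⅓ ≈ 0.33333
h = 5/3 (h = 5*(⅓) = 5/3 ≈ 1.6667)
K(Q, Z) = 5*Q*Z (K(Q, Z) = (5*Z)*Q = 5*Q*Z)
m = 15625/9 (m = (40 + 5/3)² = (125/3)² = 15625/9 ≈ 1736.1)
K(93, -11) - (m - 1*(-13351)) = 5*93*(-11) - (15625/9 - 1*(-13351)) = -5115 - (15625/9 + 13351) = -5115 - 1*135784/9 = -5115 - 135784/9 = -181819/9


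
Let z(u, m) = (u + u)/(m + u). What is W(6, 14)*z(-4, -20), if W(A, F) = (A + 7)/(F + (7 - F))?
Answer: 13/21 ≈ 0.61905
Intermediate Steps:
W(A, F) = 1 + A/7 (W(A, F) = (7 + A)/7 = (7 + A)*(1/7) = 1 + A/7)
z(u, m) = 2*u/(m + u) (z(u, m) = (2*u)/(m + u) = 2*u/(m + u))
W(6, 14)*z(-4, -20) = (1 + (1/7)*6)*(2*(-4)/(-20 - 4)) = (1 + 6/7)*(2*(-4)/(-24)) = 13*(2*(-4)*(-1/24))/7 = (13/7)*(1/3) = 13/21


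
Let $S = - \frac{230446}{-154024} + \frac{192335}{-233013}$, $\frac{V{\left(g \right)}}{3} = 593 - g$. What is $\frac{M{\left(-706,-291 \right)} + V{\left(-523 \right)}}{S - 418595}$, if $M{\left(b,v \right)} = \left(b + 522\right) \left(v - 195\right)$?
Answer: $- \frac{151343156523312}{682871848105631} \approx -0.22163$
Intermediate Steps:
$V{\left(g \right)} = 1779 - 3 g$ ($V{\left(g \right)} = 3 \left(593 - g\right) = 1779 - 3 g$)
$S = \frac{1094213989}{1631345196}$ ($S = \left(-230446\right) \left(- \frac{1}{154024}\right) + 192335 \left(- \frac{1}{233013}\right) = \frac{115223}{77012} - \frac{17485}{21183} = \frac{1094213989}{1631345196} \approx 0.67074$)
$M{\left(b,v \right)} = \left(-195 + v\right) \left(522 + b\right)$ ($M{\left(b,v \right)} = \left(522 + b\right) \left(-195 + v\right) = \left(-195 + v\right) \left(522 + b\right)$)
$\frac{M{\left(-706,-291 \right)} + V{\left(-523 \right)}}{S - 418595} = \frac{\left(-101790 - -137670 + 522 \left(-291\right) - -205446\right) + \left(1779 - -1569\right)}{\frac{1094213989}{1631345196} - 418595} = \frac{\left(-101790 + 137670 - 151902 + 205446\right) + \left(1779 + 1569\right)}{- \frac{682871848105631}{1631345196}} = \left(89424 + 3348\right) \left(- \frac{1631345196}{682871848105631}\right) = 92772 \left(- \frac{1631345196}{682871848105631}\right) = - \frac{151343156523312}{682871848105631}$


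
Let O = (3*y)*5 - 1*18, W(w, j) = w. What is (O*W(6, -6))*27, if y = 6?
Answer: 11664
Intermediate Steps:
O = 72 (O = (3*6)*5 - 1*18 = 18*5 - 18 = 90 - 18 = 72)
(O*W(6, -6))*27 = (72*6)*27 = 432*27 = 11664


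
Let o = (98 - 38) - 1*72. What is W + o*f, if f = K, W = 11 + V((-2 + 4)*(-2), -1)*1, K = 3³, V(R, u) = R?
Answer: -317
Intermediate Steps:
K = 27
o = -12 (o = 60 - 72 = -12)
W = 7 (W = 11 + ((-2 + 4)*(-2))*1 = 11 + (2*(-2))*1 = 11 - 4*1 = 11 - 4 = 7)
f = 27
W + o*f = 7 - 12*27 = 7 - 324 = -317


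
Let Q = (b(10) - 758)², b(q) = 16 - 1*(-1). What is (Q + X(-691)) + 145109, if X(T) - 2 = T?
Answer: 693501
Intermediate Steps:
b(q) = 17 (b(q) = 16 + 1 = 17)
X(T) = 2 + T
Q = 549081 (Q = (17 - 758)² = (-741)² = 549081)
(Q + X(-691)) + 145109 = (549081 + (2 - 691)) + 145109 = (549081 - 689) + 145109 = 548392 + 145109 = 693501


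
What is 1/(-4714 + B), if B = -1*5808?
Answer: -1/10522 ≈ -9.5039e-5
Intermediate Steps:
B = -5808
1/(-4714 + B) = 1/(-4714 - 5808) = 1/(-10522) = -1/10522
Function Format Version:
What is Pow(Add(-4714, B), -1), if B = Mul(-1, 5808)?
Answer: Rational(-1, 10522) ≈ -9.5039e-5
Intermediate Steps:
B = -5808
Pow(Add(-4714, B), -1) = Pow(Add(-4714, -5808), -1) = Pow(-10522, -1) = Rational(-1, 10522)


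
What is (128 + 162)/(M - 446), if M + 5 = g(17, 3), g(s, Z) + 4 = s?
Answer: -145/219 ≈ -0.66210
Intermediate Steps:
g(s, Z) = -4 + s
M = 8 (M = -5 + (-4 + 17) = -5 + 13 = 8)
(128 + 162)/(M - 446) = (128 + 162)/(8 - 446) = 290/(-438) = 290*(-1/438) = -145/219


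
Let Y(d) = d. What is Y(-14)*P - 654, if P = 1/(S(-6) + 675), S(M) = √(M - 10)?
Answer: -297998664/455641 + 56*I/455641 ≈ -654.02 + 0.0001229*I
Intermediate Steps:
S(M) = √(-10 + M)
P = (675 - 4*I)/455641 (P = 1/(√(-10 - 6) + 675) = 1/(√(-16) + 675) = 1/(4*I + 675) = 1/(675 + 4*I) = (675 - 4*I)/455641 ≈ 0.0014814 - 8.7788e-6*I)
Y(-14)*P - 654 = -14*(675/455641 - 4*I/455641) - 654 = (-9450/455641 + 56*I/455641) - 654 = -297998664/455641 + 56*I/455641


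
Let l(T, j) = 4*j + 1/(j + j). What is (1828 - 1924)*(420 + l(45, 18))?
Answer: -141704/3 ≈ -47235.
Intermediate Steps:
l(T, j) = 1/(2*j) + 4*j (l(T, j) = 4*j + 1/(2*j) = 1/(2*j) + 4*j)
(1828 - 1924)*(420 + l(45, 18)) = (1828 - 1924)*(420 + ((1/2)/18 + 4*18)) = -96*(420 + ((1/2)*(1/18) + 72)) = -96*(420 + (1/36 + 72)) = -96*(420 + 2593/36) = -96*17713/36 = -141704/3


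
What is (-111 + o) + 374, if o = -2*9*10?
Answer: 83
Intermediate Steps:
o = -180 (o = -18*10 = -180)
(-111 + o) + 374 = (-111 - 180) + 374 = -291 + 374 = 83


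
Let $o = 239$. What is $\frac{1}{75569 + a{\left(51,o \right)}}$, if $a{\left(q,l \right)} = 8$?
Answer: $\frac{1}{75577} \approx 1.3232 \cdot 10^{-5}$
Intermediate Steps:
$\frac{1}{75569 + a{\left(51,o \right)}} = \frac{1}{75569 + 8} = \frac{1}{75577}$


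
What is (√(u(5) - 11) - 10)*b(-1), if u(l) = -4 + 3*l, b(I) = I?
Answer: 10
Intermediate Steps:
(√(u(5) - 11) - 10)*b(-1) = (√((-4 + 3*5) - 11) - 10)*(-1) = (√((-4 + 15) - 11) - 10)*(-1) = (√(11 - 11) - 10)*(-1) = (√0 - 10)*(-1) = (0 - 10)*(-1) = -10*(-1) = 10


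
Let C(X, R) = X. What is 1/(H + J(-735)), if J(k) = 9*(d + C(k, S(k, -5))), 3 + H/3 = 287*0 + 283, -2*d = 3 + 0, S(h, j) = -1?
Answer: -2/11577 ≈ -0.00017276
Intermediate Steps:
d = -3/2 (d = -(3 + 0)/2 = -½*3 = -3/2 ≈ -1.5000)
H = 840 (H = -9 + 3*(287*0 + 283) = -9 + 3*(0 + 283) = -9 + 3*283 = -9 + 849 = 840)
J(k) = -27/2 + 9*k (J(k) = 9*(-3/2 + k) = -27/2 + 9*k)
1/(H + J(-735)) = 1/(840 + (-27/2 + 9*(-735))) = 1/(840 + (-27/2 - 6615)) = 1/(840 - 13257/2) = 1/(-11577/2) = -2/11577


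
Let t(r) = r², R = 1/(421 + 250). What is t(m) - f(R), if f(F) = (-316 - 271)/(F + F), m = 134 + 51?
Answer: 462327/2 ≈ 2.3116e+5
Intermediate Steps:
R = 1/671 ≈ 0.0014903
m = 185
f(F) = -587/(2*F) (f(F) = -587*1/(2*F) = -587/(2*F))
t(m) - f(R) = 185² - (-587)/(2*1/671) = 34225 - (-587)*671/2 = 34225 - 1*(-393877/2) = 34225 + 393877/2 = 462327/2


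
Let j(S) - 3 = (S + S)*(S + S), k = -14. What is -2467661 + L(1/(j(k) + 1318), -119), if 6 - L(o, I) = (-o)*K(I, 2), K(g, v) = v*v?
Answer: -5194413771/2105 ≈ -2.4677e+6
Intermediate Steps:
j(S) = 3 + 4*S**2 (j(S) = 3 + (S + S)*(S + S) = 3 + (2*S)*(2*S) = 3 + 4*S**2)
K(g, v) = v**2
L(o, I) = 6 + 4*o (L(o, I) = 6 - (-o)*2**2 = 6 - (-o)*4 = 6 - (-4)*o = 6 + 4*o)
-2467661 + L(1/(j(k) + 1318), -119) = -2467661 + (6 + 4/((3 + 4*(-14)**2) + 1318)) = -2467661 + (6 + 4/((3 + 4*196) + 1318)) = -2467661 + (6 + 4/((3 + 784) + 1318)) = -2467661 + (6 + 4/(787 + 1318)) = -2467661 + (6 + 4/2105) = -2467661 + 12634/2105 = -5194413771/2105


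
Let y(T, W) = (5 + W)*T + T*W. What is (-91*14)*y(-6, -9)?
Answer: -99372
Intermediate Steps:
y(T, W) = T*W + T*(5 + W) (y(T, W) = T*(5 + W) + T*W = T*W + T*(5 + W))
(-91*14)*y(-6, -9) = (-91*14)*(-6*(5 + 2*(-9))) = -(-7644)*(5 - 18) = -(-7644)*(-13) = -1274*78 = -99372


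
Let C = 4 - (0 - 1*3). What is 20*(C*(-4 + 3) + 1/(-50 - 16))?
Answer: -4630/33 ≈ -140.30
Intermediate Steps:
C = 7 (C = 4 - (0 - 3) = 4 - 1*(-3) = 4 + 3 = 7)
20*(C*(-4 + 3) + 1/(-50 - 16)) = 20*(7*(-4 + 3) + 1/(-50 - 16)) = 20*(7*(-1) + 1/(-66)) = 20*(-7 - 1/66) = 20*(-463/66) = -4630/33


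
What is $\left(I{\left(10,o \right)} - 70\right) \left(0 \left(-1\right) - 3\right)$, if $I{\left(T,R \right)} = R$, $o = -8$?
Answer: $234$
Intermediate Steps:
$\left(I{\left(10,o \right)} - 70\right) \left(0 \left(-1\right) - 3\right) = \left(-8 - 70\right) \left(0 \left(-1\right) - 3\right) = - 78 \left(0 - 3\right) = \left(-78\right) \left(-3\right) = 234$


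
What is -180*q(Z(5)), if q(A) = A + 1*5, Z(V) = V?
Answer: -1800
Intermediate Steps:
q(A) = 5 + A (q(A) = A + 5 = 5 + A)
-180*q(Z(5)) = -180*(5 + 5) = -180*10 = -1800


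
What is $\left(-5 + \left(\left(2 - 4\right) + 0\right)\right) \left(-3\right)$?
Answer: $21$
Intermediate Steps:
$\left(-5 + \left(\left(2 - 4\right) + 0\right)\right) \left(-3\right) = \left(-5 + \left(-2 + 0\right)\right) \left(-3\right) = \left(-5 - 2\right) \left(-3\right) = \left(-7\right) \left(-3\right) = 21$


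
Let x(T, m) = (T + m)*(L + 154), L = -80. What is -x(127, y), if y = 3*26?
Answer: -15170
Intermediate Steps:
y = 78
x(T, m) = 74*T + 74*m (x(T, m) = (T + m)*(-80 + 154) = (T + m)*74 = 74*T + 74*m)
-x(127, y) = -(74*127 + 74*78) = -(9398 + 5772) = -1*15170 = -15170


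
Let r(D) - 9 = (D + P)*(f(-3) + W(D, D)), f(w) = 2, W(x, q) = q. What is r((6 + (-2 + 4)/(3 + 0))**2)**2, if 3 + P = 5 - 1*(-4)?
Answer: 36290631001/6561 ≈ 5.5313e+6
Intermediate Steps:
P = 6 (P = -3 + (5 - 1*(-4)) = -3 + (5 + 4) = -3 + 9 = 6)
r(D) = 9 + (2 + D)*(6 + D) (r(D) = 9 + (D + 6)*(2 + D) = 9 + (6 + D)*(2 + D) = 9 + (2 + D)*(6 + D))
r((6 + (-2 + 4)/(3 + 0))**2)**2 = (21 + ((6 + (-2 + 4)/(3 + 0))**2)**2 + 8*(6 + (-2 + 4)/(3 + 0))**2)**2 = (21 + ((6 + 2/3)**2)**2 + 8*(6 + 2/3)**2)**2 = (21 + ((20/3)**2)**2 + 8*(20/3)**2)**2 = (21 + (400/9)**2 + 8*(400/9))**2 = (21 + 160000/81 + 3200/9)**2 = (190501/81)**2 = 36290631001/6561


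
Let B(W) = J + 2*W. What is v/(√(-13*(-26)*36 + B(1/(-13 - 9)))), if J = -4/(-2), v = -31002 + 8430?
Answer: -7524*√1472559/44623 ≈ -204.61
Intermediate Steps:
v = -22572
J = 2 (J = -4*(-½) = 2)
B(W) = 2 + 2*W
v/(√(-13*(-26)*36 + B(1/(-13 - 9)))) = -22572/√(-13*(-26)*36 + (2 + 2/(-13 - 9))) = -22572/√(338*36 + (2 + 2/(-22))) = -22572/√(12168 + (2 + 2*(-1/22))) = -22572/√(12168 + (2 - 1/11)) = -22572/√(12168 + 21/11) = -22572*√1472559/133869 = -7524*√1472559/44623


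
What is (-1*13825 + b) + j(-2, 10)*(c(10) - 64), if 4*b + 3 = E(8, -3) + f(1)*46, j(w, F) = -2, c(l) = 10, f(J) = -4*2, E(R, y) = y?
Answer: -27621/2 ≈ -13811.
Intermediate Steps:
f(J) = -8
b = -187/2 (b = -¾ + (-3 - 8*46)/4 = -¾ + (-3 - 368)/4 = -¾ + (¼)*(-371) = -¾ - 371/4 = -187/2 ≈ -93.500)
(-1*13825 + b) + j(-2, 10)*(c(10) - 64) = (-1*13825 - 187/2) - 2*(10 - 64) = (-13825 - 187/2) - 2*(-54) = -27837/2 + 108 = -27621/2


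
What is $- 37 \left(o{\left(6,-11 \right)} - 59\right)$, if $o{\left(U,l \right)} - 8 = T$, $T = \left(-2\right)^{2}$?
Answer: $1739$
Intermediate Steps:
$T = 4$
$o{\left(U,l \right)} = 12$ ($o{\left(U,l \right)} = 8 + 4 = 12$)
$- 37 \left(o{\left(6,-11 \right)} - 59\right) = - 37 \left(12 - 59\right) = \left(-37\right) \left(-47\right) = 1739$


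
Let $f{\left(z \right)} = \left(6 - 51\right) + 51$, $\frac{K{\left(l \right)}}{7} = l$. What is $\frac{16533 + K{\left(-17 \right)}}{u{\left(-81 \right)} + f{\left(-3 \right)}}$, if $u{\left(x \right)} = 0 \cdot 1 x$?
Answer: $\frac{8207}{3} \approx 2735.7$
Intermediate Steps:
$u{\left(x \right)} = 0$ ($u{\left(x \right)} = 0 x = 0$)
$K{\left(l \right)} = 7 l$
$f{\left(z \right)} = 6$ ($f{\left(z \right)} = -45 + 51 = 6$)
$\frac{16533 + K{\left(-17 \right)}}{u{\left(-81 \right)} + f{\left(-3 \right)}} = \frac{16533 + 7 \left(-17\right)}{0 + 6} = \frac{16533 - 119}{6} = 16414 \cdot \frac{1}{6} = \frac{8207}{3}$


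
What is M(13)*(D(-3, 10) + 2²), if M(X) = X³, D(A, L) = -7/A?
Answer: 41743/3 ≈ 13914.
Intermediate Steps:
M(13)*(D(-3, 10) + 2²) = 13³*(-7/(-3) + 2²) = 2197*(-7*(-⅓) + 4) = 2197*(7/3 + 4) = 2197*(19/3) = 41743/3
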